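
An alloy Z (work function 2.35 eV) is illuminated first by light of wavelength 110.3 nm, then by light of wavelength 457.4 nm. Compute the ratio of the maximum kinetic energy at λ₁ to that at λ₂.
24.6531

Using Einstein's equation: KE_max = hc/λ - φ

For λ₁ = 110.3 nm:
E₁ = hc/λ₁ = 11.2406 eV
KE₁ = E₁ - φ = 11.2406 - 2.35 = 8.8906 eV

For λ₂ = 457.4 nm:
E₂ = hc/λ₂ = 2.7106 eV
KE₂ = E₂ - φ = 2.7106 - 2.35 = 0.3606 eV

Ratio: KE₁/KE₂ = 8.8906/0.3606 = 24.6531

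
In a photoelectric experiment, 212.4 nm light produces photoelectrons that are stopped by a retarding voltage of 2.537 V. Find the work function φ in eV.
3.30 eV

The stopping potential gives the maximum kinetic energy: KE_max = eV_s = 2.537 eV

From Einstein's photoelectric equation: KE_max = hc/λ - φ
Rearranging: φ = hc/λ - KE_max

Calculate photon energy:
E_photon = hc/λ = (6.626×10⁻³⁴ J·s)(3×10⁸ m/s) / (212.4×10⁻⁹ m) = 5.8373 eV

Therefore:
φ = 5.8373 - 2.537 = 3.30 eV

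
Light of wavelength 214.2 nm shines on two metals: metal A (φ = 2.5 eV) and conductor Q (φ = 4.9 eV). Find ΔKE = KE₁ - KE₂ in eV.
2.4000 eV

Using KE_max = hc/λ - φ for each metal:

Photon energy: E = hc/λ = 5.7882 eV

For metal A (φ₁ = 2.5 eV):
KE₁ = E - φ₁ = 5.7882 - 2.5 = 3.2882 eV

For conductor Q (φ₂ = 4.9 eV):
KE₂ = E - φ₂ = 5.7882 - 4.9 = 0.8882 eV

Difference:
ΔKE = KE₁ - KE₂ = 3.2882 - 0.8882 = 2.4000 eV

Note: The difference equals the difference in work functions: 4.9 - 2.5 = 2.40 eV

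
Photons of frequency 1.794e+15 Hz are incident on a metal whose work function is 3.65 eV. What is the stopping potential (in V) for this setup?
3.7694 V

The stopping potential V_s satisfies: eV_s = KE_max

First, find KE_max using Einstein's equation:
E_photon = hf = (6.626×10⁻³⁴ J·s)(1.794e+15 Hz) = 7.4194 eV
KE_max = E_photon - φ = 7.4194 - 3.65 = 3.7694 eV

Since eV_s = KE_max:
V_s = KE_max/e = 3.7694 V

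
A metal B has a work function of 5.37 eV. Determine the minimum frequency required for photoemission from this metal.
1.2985e+15 Hz

The threshold frequency is when the photon energy equals the work function:
hf₀ = φ

Solving for f₀:
f₀ = φ/h = (5.37 eV × 1.602×10⁻¹⁹ J/eV) / (6.626×10⁻³⁴ J·s)
f₀ = 1.2985e+15 Hz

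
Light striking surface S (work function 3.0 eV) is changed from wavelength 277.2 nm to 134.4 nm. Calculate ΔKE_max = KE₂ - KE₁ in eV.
4.7523 eV

Using Einstein's equation: KE_max = hc/λ - φ

For λ₁ = 277.2 nm:
KE₁ = hc/λ₁ - φ = 4.4727 - 3.0 = 1.4727 eV

For λ₂ = 134.4 nm:
KE₂ = hc/λ₂ - φ = 9.2250 - 3.0 = 6.2250 eV

Change in KE:
ΔKE = KE₂ - KE₁ = 6.2250 - 1.4727 = 4.7523 eV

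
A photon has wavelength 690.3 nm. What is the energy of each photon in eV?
1.7961 eV

Using E = hf = hc/λ:

E = hc/λ = (6.626×10⁻³⁴ J·s)(3×10⁸ m/s) / (690.3×10⁻⁹ m)
E = 1.7961 eV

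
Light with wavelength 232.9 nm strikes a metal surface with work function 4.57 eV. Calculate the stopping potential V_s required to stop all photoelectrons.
0.7535 V

The stopping potential V_s satisfies: eV_s = KE_max

First, find KE_max using Einstein's equation:
E_photon = hc/λ = 5.3235 eV
KE_max = E_photon - φ = 5.3235 - 4.57 = 0.7535 eV

Since eV_s = KE_max:
V_s = KE_max/e = 0.7535 V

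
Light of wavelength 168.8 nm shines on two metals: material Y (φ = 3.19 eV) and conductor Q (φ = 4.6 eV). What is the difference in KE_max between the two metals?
1.4100 eV

Using KE_max = hc/λ - φ for each metal:

Photon energy: E = hc/λ = 7.3450 eV

For material Y (φ₁ = 3.19 eV):
KE₁ = E - φ₁ = 7.3450 - 3.19 = 4.1550 eV

For conductor Q (φ₂ = 4.6 eV):
KE₂ = E - φ₂ = 7.3450 - 4.6 = 2.7450 eV

Difference:
ΔKE = KE₁ - KE₂ = 4.1550 - 2.7450 = 1.4100 eV

Note: The difference equals the difference in work functions: 4.6 - 3.19 = 1.41 eV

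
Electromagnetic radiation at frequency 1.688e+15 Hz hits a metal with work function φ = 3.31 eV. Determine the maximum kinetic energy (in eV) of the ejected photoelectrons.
3.6710 eV

Using Einstein's photoelectric equation: KE_max = hf - φ

First, calculate the photon energy:
E_photon = hf = (6.626×10⁻³⁴ J·s)(1.688e+15 Hz)
E_photon = 6.9810 eV

Then, the maximum kinetic energy:
KE_max = E_photon - φ = 6.9810 eV - 3.31 eV = 3.6710 eV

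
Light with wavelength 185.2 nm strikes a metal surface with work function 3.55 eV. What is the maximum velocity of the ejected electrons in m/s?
1.0517e+06 m/s

First, find the maximum kinetic energy:
E_photon = hc/λ = 6.6946 eV
KE_max = E_photon - φ = 6.6946 - 3.55 = 3.1446 eV

Convert to Joules: KE_max = 3.1446 × 1.602×10⁻¹⁹ J = 5.0382e-19 J

Then use KE = ½mv² to find velocity:
v = √(2·KE/m) = √(2 × 5.0382e-19 J / 9.109e-31 kg)
v = 1.0517e+06 m/s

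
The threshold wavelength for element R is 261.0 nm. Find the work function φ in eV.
4.75 eV

At the threshold wavelength, photon energy equals work function:
φ = hc/λ₀

Calculating:
φ = (6.626×10⁻³⁴ J·s)(3×10⁸ m/s) / (261.0×10⁻⁹ m)
φ = 4.75 eV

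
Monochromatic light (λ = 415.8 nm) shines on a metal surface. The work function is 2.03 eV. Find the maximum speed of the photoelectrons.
5.7863e+05 m/s

First, find the maximum kinetic energy:
E_photon = hc/λ = 2.9818 eV
KE_max = E_photon - φ = 2.9818 - 2.03 = 0.9518 eV

Convert to Joules: KE_max = 0.9518 × 1.602×10⁻¹⁹ J = 1.5250e-19 J

Then use KE = ½mv² to find velocity:
v = √(2·KE/m) = √(2 × 1.5250e-19 J / 9.109e-31 kg)
v = 5.7863e+05 m/s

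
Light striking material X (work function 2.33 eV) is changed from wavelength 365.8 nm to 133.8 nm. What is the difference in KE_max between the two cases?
5.8770 eV

Using Einstein's equation: KE_max = hc/λ - φ

For λ₁ = 365.8 nm:
KE₁ = hc/λ₁ - φ = 3.3894 - 2.33 = 1.0594 eV

For λ₂ = 133.8 nm:
KE₂ = hc/λ₂ - φ = 9.2664 - 2.33 = 6.9364 eV

Change in KE:
ΔKE = KE₂ - KE₁ = 6.9364 - 1.0594 = 5.8770 eV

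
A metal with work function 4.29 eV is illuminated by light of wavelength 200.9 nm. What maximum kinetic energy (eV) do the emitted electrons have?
1.8814 eV

Using Einstein's photoelectric equation: KE_max = hf - φ = hc/λ - φ

First, calculate the photon energy:
E_photon = hc/λ = (6.626×10⁻³⁴ J·s)(3×10⁸ m/s) / (200.9×10⁻⁹ m)
E_photon = 6.1714 eV

Then, the maximum kinetic energy:
KE_max = E_photon - φ = 6.1714 eV - 4.29 eV = 1.8814 eV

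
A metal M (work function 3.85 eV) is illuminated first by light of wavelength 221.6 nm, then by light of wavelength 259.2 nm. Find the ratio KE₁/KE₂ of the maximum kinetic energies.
1.8696

Using Einstein's equation: KE_max = hc/λ - φ

For λ₁ = 221.6 nm:
E₁ = hc/λ₁ = 5.5950 eV
KE₁ = E₁ - φ = 5.5950 - 3.85 = 1.7450 eV

For λ₂ = 259.2 nm:
E₂ = hc/λ₂ = 4.7833 eV
KE₂ = E₂ - φ = 4.7833 - 3.85 = 0.9333 eV

Ratio: KE₁/KE₂ = 1.7450/0.9333 = 1.8696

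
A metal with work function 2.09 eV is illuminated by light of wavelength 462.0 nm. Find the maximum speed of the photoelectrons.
4.5697e+05 m/s

First, find the maximum kinetic energy:
E_photon = hc/λ = 2.6836 eV
KE_max = E_photon - φ = 2.6836 - 2.09 = 0.5936 eV

Convert to Joules: KE_max = 0.5936 × 1.602×10⁻¹⁹ J = 9.5112e-20 J

Then use KE = ½mv² to find velocity:
v = √(2·KE/m) = √(2 × 9.5112e-20 J / 9.109e-31 kg)
v = 4.5697e+05 m/s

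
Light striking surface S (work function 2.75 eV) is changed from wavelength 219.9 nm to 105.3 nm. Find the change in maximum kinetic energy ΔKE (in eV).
6.1362 eV

Using Einstein's equation: KE_max = hc/λ - φ

For λ₁ = 219.9 nm:
KE₁ = hc/λ₁ - φ = 5.6382 - 2.75 = 2.8882 eV

For λ₂ = 105.3 nm:
KE₂ = hc/λ₂ - φ = 11.7744 - 2.75 = 9.0244 eV

Change in KE:
ΔKE = KE₂ - KE₁ = 9.0244 - 2.8882 = 6.1362 eV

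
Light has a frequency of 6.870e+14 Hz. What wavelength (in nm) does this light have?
436.38 nm

Using the wave equation: c = fλ

Solving for wavelength:
λ = c/f = (3×10⁸ m/s) / (6.870e+14 Hz)
λ = 436.38 nm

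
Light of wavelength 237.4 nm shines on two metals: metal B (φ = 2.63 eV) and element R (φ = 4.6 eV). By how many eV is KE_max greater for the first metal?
1.9700 eV

Using KE_max = hc/λ - φ for each metal:

Photon energy: E = hc/λ = 5.2226 eV

For metal B (φ₁ = 2.63 eV):
KE₁ = E - φ₁ = 5.2226 - 2.63 = 2.5926 eV

For element R (φ₂ = 4.6 eV):
KE₂ = E - φ₂ = 5.2226 - 4.6 = 0.6226 eV

Difference:
ΔKE = KE₁ - KE₂ = 2.5926 - 0.6226 = 1.9700 eV

Note: The difference equals the difference in work functions: 4.6 - 2.63 = 1.97 eV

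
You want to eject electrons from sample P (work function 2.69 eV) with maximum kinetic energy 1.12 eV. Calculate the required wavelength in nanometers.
325.42 nm

From Einstein's equation: KE_max = hc/λ - φ

Rearranging for λ:
hc/λ = KE_max + φ
λ = hc/(KE_max + φ)

Required photon energy:
E_photon = KE_max + φ = 1.12 + 2.69 = 3.81 eV

Required wavelength:
λ = hc/E_photon = (6.626×10⁻³⁴)(3×10⁸) / (3.81 × 1.602×10⁻¹⁹)
λ = 325.42 nm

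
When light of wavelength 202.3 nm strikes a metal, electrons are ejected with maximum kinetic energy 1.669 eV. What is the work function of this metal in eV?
4.46 eV

From Einstein's photoelectric equation: KE_max = hf - φ = hc/λ - φ

Rearranging for φ:
φ = hc/λ - KE_max

Calculate photon energy:
E_photon = hc/λ = 6.1287 eV

Therefore:
φ = 6.1287 - 1.669 = 4.46 eV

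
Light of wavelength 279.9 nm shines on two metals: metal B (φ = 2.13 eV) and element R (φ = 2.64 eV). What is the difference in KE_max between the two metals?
0.5100 eV

Using KE_max = hc/λ - φ for each metal:

Photon energy: E = hc/λ = 4.4296 eV

For metal B (φ₁ = 2.13 eV):
KE₁ = E - φ₁ = 4.4296 - 2.13 = 2.2996 eV

For element R (φ₂ = 2.64 eV):
KE₂ = E - φ₂ = 4.4296 - 2.64 = 1.7896 eV

Difference:
ΔKE = KE₁ - KE₂ = 2.2996 - 1.7896 = 0.5100 eV

Note: The difference equals the difference in work functions: 2.64 - 2.13 = 0.51 eV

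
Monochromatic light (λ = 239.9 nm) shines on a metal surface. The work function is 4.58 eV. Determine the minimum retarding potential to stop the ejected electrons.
0.5882 V

The stopping potential V_s satisfies: eV_s = KE_max

First, find KE_max using Einstein's equation:
E_photon = hc/λ = 5.1682 eV
KE_max = E_photon - φ = 5.1682 - 4.58 = 0.5882 eV

Since eV_s = KE_max:
V_s = KE_max/e = 0.5882 V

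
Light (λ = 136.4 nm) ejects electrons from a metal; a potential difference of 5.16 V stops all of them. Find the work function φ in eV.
3.93 eV

The stopping potential gives the maximum kinetic energy: KE_max = eV_s = 5.16 eV

From Einstein's photoelectric equation: KE_max = hc/λ - φ
Rearranging: φ = hc/λ - KE_max

Calculate photon energy:
E_photon = hc/λ = (6.626×10⁻³⁴ J·s)(3×10⁸ m/s) / (136.4×10⁻⁹ m) = 9.0898 eV

Therefore:
φ = 9.0898 - 5.16 = 3.93 eV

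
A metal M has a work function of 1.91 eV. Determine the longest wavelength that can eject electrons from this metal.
649.13 nm

The threshold wavelength is when the photon energy equals the work function:
hc/λ₀ = φ

Solving for λ₀:
λ₀ = hc/φ = (6.626×10⁻³⁴ J·s)(3×10⁸ m/s) / (1.91 eV × 1.602×10⁻¹⁹ J/eV)
λ₀ = 649.13 nm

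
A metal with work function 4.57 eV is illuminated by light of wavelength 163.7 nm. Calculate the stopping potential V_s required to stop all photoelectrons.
3.0039 V

The stopping potential V_s satisfies: eV_s = KE_max

First, find KE_max using Einstein's equation:
E_photon = hc/λ = 7.5739 eV
KE_max = E_photon - φ = 7.5739 - 4.57 = 3.0039 eV

Since eV_s = KE_max:
V_s = KE_max/e = 3.0039 V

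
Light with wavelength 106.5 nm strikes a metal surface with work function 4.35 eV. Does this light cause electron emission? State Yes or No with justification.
Yes

For photoemission, the photon energy must exceed the work function.

Photon energy: E = hc/λ = 11.6417 eV
Work function: φ = 4.35 eV

Since E_photon (11.6417 eV) > φ (4.35 eV), photoemission WILL occur.
The threshold wavelength is λ₀ = hc/φ = 285.0 nm.
Since 106.5 nm < 285.0 nm, the light has sufficient energy.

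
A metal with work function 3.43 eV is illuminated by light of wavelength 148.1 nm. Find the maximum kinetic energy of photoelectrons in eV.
4.9417 eV

Using Einstein's photoelectric equation: KE_max = hf - φ = hc/λ - φ

First, calculate the photon energy:
E_photon = hc/λ = (6.626×10⁻³⁴ J·s)(3×10⁸ m/s) / (148.1×10⁻⁹ m)
E_photon = 8.3717 eV

Then, the maximum kinetic energy:
KE_max = E_photon - φ = 8.3717 eV - 3.43 eV = 4.9417 eV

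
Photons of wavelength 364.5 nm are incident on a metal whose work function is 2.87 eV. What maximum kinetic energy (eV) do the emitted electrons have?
0.5315 eV

Using Einstein's photoelectric equation: KE_max = hf - φ = hc/λ - φ

First, calculate the photon energy:
E_photon = hc/λ = (6.626×10⁻³⁴ J·s)(3×10⁸ m/s) / (364.5×10⁻⁹ m)
E_photon = 3.4015 eV

Then, the maximum kinetic energy:
KE_max = E_photon - φ = 3.4015 eV - 2.87 eV = 0.5315 eV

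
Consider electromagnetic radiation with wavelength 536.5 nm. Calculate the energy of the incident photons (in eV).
2.3110 eV

Using E = hf = hc/λ:

E = hc/λ = (6.626×10⁻³⁴ J·s)(3×10⁸ m/s) / (536.5×10⁻⁹ m)
E = 2.3110 eV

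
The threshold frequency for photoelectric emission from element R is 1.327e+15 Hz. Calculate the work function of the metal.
5.49 eV

At the threshold frequency, photon energy equals work function:
φ = hf₀

Calculating:
φ = (6.626×10⁻³⁴ J·s)(1.327e+15 Hz)
φ = 5.49 eV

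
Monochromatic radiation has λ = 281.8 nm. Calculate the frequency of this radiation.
1.0638e+15 Hz

Using the wave equation: c = fλ

Solving for frequency:
f = c/λ = (3×10⁸ m/s) / (281.8×10⁻⁹ m)
f = 1.0638e+15 Hz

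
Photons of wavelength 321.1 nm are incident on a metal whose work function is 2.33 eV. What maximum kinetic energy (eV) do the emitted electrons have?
1.5312 eV

Using Einstein's photoelectric equation: KE_max = hf - φ = hc/λ - φ

First, calculate the photon energy:
E_photon = hc/λ = (6.626×10⁻³⁴ J·s)(3×10⁸ m/s) / (321.1×10⁻⁹ m)
E_photon = 3.8612 eV

Then, the maximum kinetic energy:
KE_max = E_photon - φ = 3.8612 eV - 2.33 eV = 1.5312 eV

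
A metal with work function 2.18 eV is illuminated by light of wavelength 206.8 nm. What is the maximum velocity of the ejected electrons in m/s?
1.1585e+06 m/s

First, find the maximum kinetic energy:
E_photon = hc/λ = 5.9954 eV
KE_max = E_photon - φ = 5.9954 - 2.18 = 3.8154 eV

Convert to Joules: KE_max = 3.8154 × 1.602×10⁻¹⁹ J = 6.1129e-19 J

Then use KE = ½mv² to find velocity:
v = √(2·KE/m) = √(2 × 6.1129e-19 J / 9.109e-31 kg)
v = 1.1585e+06 m/s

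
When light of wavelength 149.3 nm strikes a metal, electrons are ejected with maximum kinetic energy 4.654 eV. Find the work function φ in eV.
3.65 eV

From Einstein's photoelectric equation: KE_max = hf - φ = hc/λ - φ

Rearranging for φ:
φ = hc/λ - KE_max

Calculate photon energy:
E_photon = hc/λ = 8.3044 eV

Therefore:
φ = 8.3044 - 4.654 = 3.65 eV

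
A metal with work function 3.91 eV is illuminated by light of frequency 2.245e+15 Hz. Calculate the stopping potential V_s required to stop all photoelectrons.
5.3746 V

The stopping potential V_s satisfies: eV_s = KE_max

First, find KE_max using Einstein's equation:
E_photon = hf = (6.626×10⁻³⁴ J·s)(2.245e+15 Hz) = 9.2846 eV
KE_max = E_photon - φ = 9.2846 - 3.91 = 5.3746 eV

Since eV_s = KE_max:
V_s = KE_max/e = 5.3746 V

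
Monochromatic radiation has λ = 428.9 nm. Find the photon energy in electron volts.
2.8907 eV

Using E = hf = hc/λ:

E = hc/λ = (6.626×10⁻³⁴ J·s)(3×10⁸ m/s) / (428.9×10⁻⁹ m)
E = 2.8907 eV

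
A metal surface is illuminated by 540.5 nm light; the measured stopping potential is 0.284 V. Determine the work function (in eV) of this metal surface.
2.01 eV

The stopping potential gives the maximum kinetic energy: KE_max = eV_s = 0.284 eV

From Einstein's photoelectric equation: KE_max = hc/λ - φ
Rearranging: φ = hc/λ - KE_max

Calculate photon energy:
E_photon = hc/λ = (6.626×10⁻³⁴ J·s)(3×10⁸ m/s) / (540.5×10⁻⁹ m) = 2.2939 eV

Therefore:
φ = 2.2939 - 0.284 = 2.01 eV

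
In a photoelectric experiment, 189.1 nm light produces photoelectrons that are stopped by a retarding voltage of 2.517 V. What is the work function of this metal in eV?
4.04 eV

The stopping potential gives the maximum kinetic energy: KE_max = eV_s = 2.517 eV

From Einstein's photoelectric equation: KE_max = hc/λ - φ
Rearranging: φ = hc/λ - KE_max

Calculate photon energy:
E_photon = hc/λ = (6.626×10⁻³⁴ J·s)(3×10⁸ m/s) / (189.1×10⁻⁹ m) = 6.5565 eV

Therefore:
φ = 6.5565 - 2.517 = 4.04 eV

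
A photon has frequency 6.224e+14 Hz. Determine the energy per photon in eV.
2.5740 eV

Using E = hf:

E = hf = (6.626×10⁻³⁴ J·s)(6.224e+14 Hz)
E = 2.5740 eV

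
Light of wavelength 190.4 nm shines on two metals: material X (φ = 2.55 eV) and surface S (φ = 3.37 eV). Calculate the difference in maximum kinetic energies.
0.8200 eV

Using KE_max = hc/λ - φ for each metal:

Photon energy: E = hc/λ = 6.5118 eV

For material X (φ₁ = 2.55 eV):
KE₁ = E - φ₁ = 6.5118 - 2.55 = 3.9618 eV

For surface S (φ₂ = 3.37 eV):
KE₂ = E - φ₂ = 6.5118 - 3.37 = 3.1418 eV

Difference:
ΔKE = KE₁ - KE₂ = 3.9618 - 3.1418 = 0.8200 eV

Note: The difference equals the difference in work functions: 3.37 - 2.55 = 0.82 eV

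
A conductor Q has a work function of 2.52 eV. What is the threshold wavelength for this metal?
492.00 nm

The threshold wavelength is when the photon energy equals the work function:
hc/λ₀ = φ

Solving for λ₀:
λ₀ = hc/φ = (6.626×10⁻³⁴ J·s)(3×10⁸ m/s) / (2.52 eV × 1.602×10⁻¹⁹ J/eV)
λ₀ = 492.00 nm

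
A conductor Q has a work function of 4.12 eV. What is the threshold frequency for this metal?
9.9621e+14 Hz

The threshold frequency is when the photon energy equals the work function:
hf₀ = φ

Solving for f₀:
f₀ = φ/h = (4.12 eV × 1.602×10⁻¹⁹ J/eV) / (6.626×10⁻³⁴ J·s)
f₀ = 9.9621e+14 Hz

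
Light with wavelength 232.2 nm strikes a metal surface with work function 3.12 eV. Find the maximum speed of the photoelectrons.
8.8360e+05 m/s

First, find the maximum kinetic energy:
E_photon = hc/λ = 5.3395 eV
KE_max = E_photon - φ = 5.3395 - 3.12 = 2.2195 eV

Convert to Joules: KE_max = 2.2195 × 1.602×10⁻¹⁹ J = 3.5561e-19 J

Then use KE = ½mv² to find velocity:
v = √(2·KE/m) = √(2 × 3.5561e-19 J / 9.109e-31 kg)
v = 8.8360e+05 m/s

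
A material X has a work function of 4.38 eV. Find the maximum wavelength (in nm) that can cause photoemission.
283.07 nm

The threshold wavelength is when the photon energy equals the work function:
hc/λ₀ = φ

Solving for λ₀:
λ₀ = hc/φ = (6.626×10⁻³⁴ J·s)(3×10⁸ m/s) / (4.38 eV × 1.602×10⁻¹⁹ J/eV)
λ₀ = 283.07 nm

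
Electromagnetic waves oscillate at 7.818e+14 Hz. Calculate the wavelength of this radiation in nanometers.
383.46 nm

Using the wave equation: c = fλ

Solving for wavelength:
λ = c/f = (3×10⁸ m/s) / (7.818e+14 Hz)
λ = 383.46 nm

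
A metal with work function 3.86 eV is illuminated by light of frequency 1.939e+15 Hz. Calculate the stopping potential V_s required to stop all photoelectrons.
4.1591 V

The stopping potential V_s satisfies: eV_s = KE_max

First, find KE_max using Einstein's equation:
E_photon = hf = (6.626×10⁻³⁴ J·s)(1.939e+15 Hz) = 8.0191 eV
KE_max = E_photon - φ = 8.0191 - 3.86 = 4.1591 eV

Since eV_s = KE_max:
V_s = KE_max/e = 4.1591 V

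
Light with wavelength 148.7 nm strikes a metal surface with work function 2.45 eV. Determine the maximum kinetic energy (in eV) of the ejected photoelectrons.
5.8879 eV

Using Einstein's photoelectric equation: KE_max = hf - φ = hc/λ - φ

First, calculate the photon energy:
E_photon = hc/λ = (6.626×10⁻³⁴ J·s)(3×10⁸ m/s) / (148.7×10⁻⁹ m)
E_photon = 8.3379 eV

Then, the maximum kinetic energy:
KE_max = E_photon - φ = 8.3379 eV - 2.45 eV = 5.8879 eV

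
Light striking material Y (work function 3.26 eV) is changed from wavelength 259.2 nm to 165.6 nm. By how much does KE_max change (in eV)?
2.7036 eV

Using Einstein's equation: KE_max = hc/λ - φ

For λ₁ = 259.2 nm:
KE₁ = hc/λ₁ - φ = 4.7833 - 3.26 = 1.5233 eV

For λ₂ = 165.6 nm:
KE₂ = hc/λ₂ - φ = 7.4870 - 3.26 = 4.2270 eV

Change in KE:
ΔKE = KE₂ - KE₁ = 4.2270 - 1.5233 = 2.7036 eV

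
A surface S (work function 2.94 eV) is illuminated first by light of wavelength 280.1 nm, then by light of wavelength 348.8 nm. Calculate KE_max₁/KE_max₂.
2.4186

Using Einstein's equation: KE_max = hc/λ - φ

For λ₁ = 280.1 nm:
E₁ = hc/λ₁ = 4.4264 eV
KE₁ = E₁ - φ = 4.4264 - 2.94 = 1.4864 eV

For λ₂ = 348.8 nm:
E₂ = hc/λ₂ = 3.5546 eV
KE₂ = E₂ - φ = 3.5546 - 2.94 = 0.6146 eV

Ratio: KE₁/KE₂ = 1.4864/0.6146 = 2.4186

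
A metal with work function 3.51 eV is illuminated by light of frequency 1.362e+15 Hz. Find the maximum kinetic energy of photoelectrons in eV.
2.1228 eV

Using Einstein's photoelectric equation: KE_max = hf - φ

First, calculate the photon energy:
E_photon = hf = (6.626×10⁻³⁴ J·s)(1.362e+15 Hz)
E_photon = 5.6328 eV

Then, the maximum kinetic energy:
KE_max = E_photon - φ = 5.6328 eV - 3.51 eV = 2.1228 eV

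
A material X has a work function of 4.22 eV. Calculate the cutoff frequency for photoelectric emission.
1.0204e+15 Hz

The threshold frequency is when the photon energy equals the work function:
hf₀ = φ

Solving for f₀:
f₀ = φ/h = (4.22 eV × 1.602×10⁻¹⁹ J/eV) / (6.626×10⁻³⁴ J·s)
f₀ = 1.0204e+15 Hz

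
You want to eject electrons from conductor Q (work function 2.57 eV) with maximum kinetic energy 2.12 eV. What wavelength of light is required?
264.36 nm

From Einstein's equation: KE_max = hc/λ - φ

Rearranging for λ:
hc/λ = KE_max + φ
λ = hc/(KE_max + φ)

Required photon energy:
E_photon = KE_max + φ = 2.12 + 2.57 = 4.69 eV

Required wavelength:
λ = hc/E_photon = (6.626×10⁻³⁴)(3×10⁸) / (4.69 × 1.602×10⁻¹⁹)
λ = 264.36 nm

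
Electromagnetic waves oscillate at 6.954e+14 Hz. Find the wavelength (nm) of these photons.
431.11 nm

Using the wave equation: c = fλ

Solving for wavelength:
λ = c/f = (3×10⁸ m/s) / (6.954e+14 Hz)
λ = 431.11 nm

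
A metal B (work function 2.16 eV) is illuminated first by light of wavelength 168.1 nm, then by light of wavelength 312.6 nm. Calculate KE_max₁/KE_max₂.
2.8876

Using Einstein's equation: KE_max = hc/λ - φ

For λ₁ = 168.1 nm:
E₁ = hc/λ₁ = 7.3756 eV
KE₁ = E₁ - φ = 7.3756 - 2.16 = 5.2156 eV

For λ₂ = 312.6 nm:
E₂ = hc/λ₂ = 3.9662 eV
KE₂ = E₂ - φ = 3.9662 - 2.16 = 1.8062 eV

Ratio: KE₁/KE₂ = 5.2156/1.8062 = 2.8876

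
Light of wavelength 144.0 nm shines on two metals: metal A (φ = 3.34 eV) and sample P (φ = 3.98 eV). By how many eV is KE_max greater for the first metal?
0.6400 eV

Using KE_max = hc/λ - φ for each metal:

Photon energy: E = hc/λ = 8.6100 eV

For metal A (φ₁ = 3.34 eV):
KE₁ = E - φ₁ = 8.6100 - 3.34 = 5.2700 eV

For sample P (φ₂ = 3.98 eV):
KE₂ = E - φ₂ = 8.6100 - 3.98 = 4.6300 eV

Difference:
ΔKE = KE₁ - KE₂ = 5.2700 - 4.6300 = 0.6400 eV

Note: The difference equals the difference in work functions: 3.98 - 3.34 = 0.64 eV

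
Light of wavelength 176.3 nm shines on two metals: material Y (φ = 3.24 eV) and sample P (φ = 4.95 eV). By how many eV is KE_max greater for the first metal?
1.7100 eV

Using KE_max = hc/λ - φ for each metal:

Photon energy: E = hc/λ = 7.0326 eV

For material Y (φ₁ = 3.24 eV):
KE₁ = E - φ₁ = 7.0326 - 3.24 = 3.7926 eV

For sample P (φ₂ = 4.95 eV):
KE₂ = E - φ₂ = 7.0326 - 4.95 = 2.0826 eV

Difference:
ΔKE = KE₁ - KE₂ = 3.7926 - 2.0826 = 1.7100 eV

Note: The difference equals the difference in work functions: 4.95 - 3.24 = 1.71 eV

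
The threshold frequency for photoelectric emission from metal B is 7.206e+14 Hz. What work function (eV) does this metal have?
2.98 eV

At the threshold frequency, photon energy equals work function:
φ = hf₀

Calculating:
φ = (6.626×10⁻³⁴ J·s)(7.206e+14 Hz)
φ = 2.98 eV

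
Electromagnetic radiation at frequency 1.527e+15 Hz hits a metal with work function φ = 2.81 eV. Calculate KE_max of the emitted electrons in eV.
3.5052 eV

Using Einstein's photoelectric equation: KE_max = hf - φ

First, calculate the photon energy:
E_photon = hf = (6.626×10⁻³⁴ J·s)(1.527e+15 Hz)
E_photon = 6.3152 eV

Then, the maximum kinetic energy:
KE_max = E_photon - φ = 6.3152 eV - 2.81 eV = 3.5052 eV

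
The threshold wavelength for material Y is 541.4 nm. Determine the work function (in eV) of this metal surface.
2.29 eV

At the threshold wavelength, photon energy equals work function:
φ = hc/λ₀

Calculating:
φ = (6.626×10⁻³⁴ J·s)(3×10⁸ m/s) / (541.4×10⁻⁹ m)
φ = 2.29 eV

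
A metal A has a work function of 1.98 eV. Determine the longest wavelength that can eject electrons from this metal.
626.18 nm

The threshold wavelength is when the photon energy equals the work function:
hc/λ₀ = φ

Solving for λ₀:
λ₀ = hc/φ = (6.626×10⁻³⁴ J·s)(3×10⁸ m/s) / (1.98 eV × 1.602×10⁻¹⁹ J/eV)
λ₀ = 626.18 nm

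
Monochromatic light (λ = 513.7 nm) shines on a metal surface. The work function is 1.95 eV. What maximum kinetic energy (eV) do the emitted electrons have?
0.4636 eV

Using Einstein's photoelectric equation: KE_max = hf - φ = hc/λ - φ

First, calculate the photon energy:
E_photon = hc/λ = (6.626×10⁻³⁴ J·s)(3×10⁸ m/s) / (513.7×10⁻⁹ m)
E_photon = 2.4136 eV

Then, the maximum kinetic energy:
KE_max = E_photon - φ = 2.4136 eV - 1.95 eV = 0.4636 eV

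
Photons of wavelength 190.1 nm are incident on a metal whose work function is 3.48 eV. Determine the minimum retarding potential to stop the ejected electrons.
3.0421 V

The stopping potential V_s satisfies: eV_s = KE_max

First, find KE_max using Einstein's equation:
E_photon = hc/λ = 6.5221 eV
KE_max = E_photon - φ = 6.5221 - 3.48 = 3.0421 eV

Since eV_s = KE_max:
V_s = KE_max/e = 3.0421 V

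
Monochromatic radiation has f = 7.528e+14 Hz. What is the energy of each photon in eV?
3.1133 eV

Using E = hf:

E = hf = (6.626×10⁻³⁴ J·s)(7.528e+14 Hz)
E = 3.1133 eV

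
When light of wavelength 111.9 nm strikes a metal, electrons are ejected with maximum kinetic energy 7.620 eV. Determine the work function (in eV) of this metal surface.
3.46 eV

From Einstein's photoelectric equation: KE_max = hf - φ = hc/λ - φ

Rearranging for φ:
φ = hc/λ - KE_max

Calculate photon energy:
E_photon = hc/λ = 11.0799 eV

Therefore:
φ = 11.0799 - 7.620 = 3.46 eV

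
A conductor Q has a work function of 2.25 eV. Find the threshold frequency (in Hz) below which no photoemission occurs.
5.4405e+14 Hz

The threshold frequency is when the photon energy equals the work function:
hf₀ = φ

Solving for f₀:
f₀ = φ/h = (2.25 eV × 1.602×10⁻¹⁹ J/eV) / (6.626×10⁻³⁴ J·s)
f₀ = 5.4405e+14 Hz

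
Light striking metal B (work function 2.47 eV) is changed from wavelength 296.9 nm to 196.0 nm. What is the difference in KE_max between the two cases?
2.1498 eV

Using Einstein's equation: KE_max = hc/λ - φ

For λ₁ = 296.9 nm:
KE₁ = hc/λ₁ - φ = 4.1760 - 2.47 = 1.7060 eV

For λ₂ = 196.0 nm:
KE₂ = hc/λ₂ - φ = 6.3257 - 2.47 = 3.8557 eV

Change in KE:
ΔKE = KE₂ - KE₁ = 3.8557 - 1.7060 = 2.1498 eV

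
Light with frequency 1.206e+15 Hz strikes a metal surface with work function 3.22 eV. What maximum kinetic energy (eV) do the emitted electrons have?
1.7676 eV

Using Einstein's photoelectric equation: KE_max = hf - φ

First, calculate the photon energy:
E_photon = hf = (6.626×10⁻³⁴ J·s)(1.206e+15 Hz)
E_photon = 4.9876 eV

Then, the maximum kinetic energy:
KE_max = E_photon - φ = 4.9876 eV - 3.22 eV = 1.7676 eV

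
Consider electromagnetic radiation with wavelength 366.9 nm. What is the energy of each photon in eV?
3.3792 eV

Using E = hf = hc/λ:

E = hc/λ = (6.626×10⁻³⁴ J·s)(3×10⁸ m/s) / (366.9×10⁻⁹ m)
E = 3.3792 eV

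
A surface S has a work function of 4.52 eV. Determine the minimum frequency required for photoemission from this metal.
1.0929e+15 Hz

The threshold frequency is when the photon energy equals the work function:
hf₀ = φ

Solving for f₀:
f₀ = φ/h = (4.52 eV × 1.602×10⁻¹⁹ J/eV) / (6.626×10⁻³⁴ J·s)
f₀ = 1.0929e+15 Hz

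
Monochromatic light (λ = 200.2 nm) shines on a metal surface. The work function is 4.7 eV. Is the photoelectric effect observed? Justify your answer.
Yes

For photoemission, the photon energy must exceed the work function.

Photon energy: E = hc/λ = 6.1930 eV
Work function: φ = 4.7 eV

Since E_photon (6.1930 eV) > φ (4.7 eV), photoemission WILL occur.
The threshold wavelength is λ₀ = hc/φ = 263.8 nm.
Since 200.2 nm < 263.8 nm, the light has sufficient energy.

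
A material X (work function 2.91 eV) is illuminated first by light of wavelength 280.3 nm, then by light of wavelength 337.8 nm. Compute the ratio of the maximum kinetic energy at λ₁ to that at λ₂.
1.9902

Using Einstein's equation: KE_max = hc/λ - φ

For λ₁ = 280.3 nm:
E₁ = hc/λ₁ = 4.4233 eV
KE₁ = E₁ - φ = 4.4233 - 2.91 = 1.5133 eV

For λ₂ = 337.8 nm:
E₂ = hc/λ₂ = 3.6703 eV
KE₂ = E₂ - φ = 3.6703 - 2.91 = 0.7603 eV

Ratio: KE₁/KE₂ = 1.5133/0.7603 = 1.9902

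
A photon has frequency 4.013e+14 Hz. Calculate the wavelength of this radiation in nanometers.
747.05 nm

Using the wave equation: c = fλ

Solving for wavelength:
λ = c/f = (3×10⁸ m/s) / (4.013e+14 Hz)
λ = 747.05 nm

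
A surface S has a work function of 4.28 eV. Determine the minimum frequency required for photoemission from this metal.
1.0349e+15 Hz

The threshold frequency is when the photon energy equals the work function:
hf₀ = φ

Solving for f₀:
f₀ = φ/h = (4.28 eV × 1.602×10⁻¹⁹ J/eV) / (6.626×10⁻³⁴ J·s)
f₀ = 1.0349e+15 Hz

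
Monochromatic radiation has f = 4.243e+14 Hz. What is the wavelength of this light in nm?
706.56 nm

Using the wave equation: c = fλ

Solving for wavelength:
λ = c/f = (3×10⁸ m/s) / (4.243e+14 Hz)
λ = 706.56 nm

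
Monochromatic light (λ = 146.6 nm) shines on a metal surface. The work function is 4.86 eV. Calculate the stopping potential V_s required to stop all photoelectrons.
3.5973 V

The stopping potential V_s satisfies: eV_s = KE_max

First, find KE_max using Einstein's equation:
E_photon = hc/λ = 8.4573 eV
KE_max = E_photon - φ = 8.4573 - 4.86 = 3.5973 eV

Since eV_s = KE_max:
V_s = KE_max/e = 3.5973 V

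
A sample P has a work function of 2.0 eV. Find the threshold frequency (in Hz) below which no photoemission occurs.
4.8360e+14 Hz

The threshold frequency is when the photon energy equals the work function:
hf₀ = φ

Solving for f₀:
f₀ = φ/h = (2.0 eV × 1.602×10⁻¹⁹ J/eV) / (6.626×10⁻³⁴ J·s)
f₀ = 4.8360e+14 Hz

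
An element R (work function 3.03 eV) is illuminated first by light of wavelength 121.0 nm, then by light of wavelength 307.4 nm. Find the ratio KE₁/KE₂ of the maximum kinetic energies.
7.1928

Using Einstein's equation: KE_max = hc/λ - φ

For λ₁ = 121.0 nm:
E₁ = hc/λ₁ = 10.2466 eV
KE₁ = E₁ - φ = 10.2466 - 3.03 = 7.2166 eV

For λ₂ = 307.4 nm:
E₂ = hc/λ₂ = 4.0333 eV
KE₂ = E₂ - φ = 4.0333 - 3.03 = 1.0033 eV

Ratio: KE₁/KE₂ = 7.2166/1.0033 = 7.1928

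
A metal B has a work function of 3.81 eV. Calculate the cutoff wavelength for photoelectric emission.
325.42 nm

The threshold wavelength is when the photon energy equals the work function:
hc/λ₀ = φ

Solving for λ₀:
λ₀ = hc/φ = (6.626×10⁻³⁴ J·s)(3×10⁸ m/s) / (3.81 eV × 1.602×10⁻¹⁹ J/eV)
λ₀ = 325.42 nm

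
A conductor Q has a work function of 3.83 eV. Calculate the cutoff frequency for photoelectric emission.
9.2609e+14 Hz

The threshold frequency is when the photon energy equals the work function:
hf₀ = φ

Solving for f₀:
f₀ = φ/h = (3.83 eV × 1.602×10⁻¹⁹ J/eV) / (6.626×10⁻³⁴ J·s)
f₀ = 9.2609e+14 Hz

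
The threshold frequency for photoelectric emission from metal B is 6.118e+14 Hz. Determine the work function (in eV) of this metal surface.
2.53 eV

At the threshold frequency, photon energy equals work function:
φ = hf₀

Calculating:
φ = (6.626×10⁻³⁴ J·s)(6.118e+14 Hz)
φ = 2.53 eV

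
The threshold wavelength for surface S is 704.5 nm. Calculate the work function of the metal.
1.76 eV

At the threshold wavelength, photon energy equals work function:
φ = hc/λ₀

Calculating:
φ = (6.626×10⁻³⁴ J·s)(3×10⁸ m/s) / (704.5×10⁻⁹ m)
φ = 1.76 eV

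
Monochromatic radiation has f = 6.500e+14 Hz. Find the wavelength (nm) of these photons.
461.22 nm

Using the wave equation: c = fλ

Solving for wavelength:
λ = c/f = (3×10⁸ m/s) / (6.500e+14 Hz)
λ = 461.22 nm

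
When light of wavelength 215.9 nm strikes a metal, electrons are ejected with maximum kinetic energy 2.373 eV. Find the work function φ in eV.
3.37 eV

From Einstein's photoelectric equation: KE_max = hf - φ = hc/λ - φ

Rearranging for φ:
φ = hc/λ - KE_max

Calculate photon energy:
E_photon = hc/λ = 5.7427 eV

Therefore:
φ = 5.7427 - 2.373 = 3.37 eV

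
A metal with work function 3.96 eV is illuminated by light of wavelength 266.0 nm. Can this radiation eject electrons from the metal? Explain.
Yes

For photoemission, the photon energy must exceed the work function.

Photon energy: E = hc/λ = 4.6611 eV
Work function: φ = 3.96 eV

Since E_photon (4.6611 eV) > φ (3.96 eV), photoemission WILL occur.
The threshold wavelength is λ₀ = hc/φ = 313.1 nm.
Since 266.0 nm < 313.1 nm, the light has sufficient energy.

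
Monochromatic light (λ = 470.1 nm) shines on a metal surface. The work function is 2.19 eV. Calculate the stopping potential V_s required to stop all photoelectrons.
0.4474 V

The stopping potential V_s satisfies: eV_s = KE_max

First, find KE_max using Einstein's equation:
E_photon = hc/λ = 2.6374 eV
KE_max = E_photon - φ = 2.6374 - 2.19 = 0.4474 eV

Since eV_s = KE_max:
V_s = KE_max/e = 0.4474 V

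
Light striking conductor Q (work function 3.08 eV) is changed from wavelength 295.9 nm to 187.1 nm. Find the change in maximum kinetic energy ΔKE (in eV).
2.4366 eV

Using Einstein's equation: KE_max = hc/λ - φ

For λ₁ = 295.9 nm:
KE₁ = hc/λ₁ - φ = 4.1901 - 3.08 = 1.1101 eV

For λ₂ = 187.1 nm:
KE₂ = hc/λ₂ - φ = 6.6266 - 3.08 = 3.5466 eV

Change in KE:
ΔKE = KE₂ - KE₁ = 3.5466 - 1.1101 = 2.4366 eV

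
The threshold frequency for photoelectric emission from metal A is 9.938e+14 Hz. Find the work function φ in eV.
4.11 eV

At the threshold frequency, photon energy equals work function:
φ = hf₀

Calculating:
φ = (6.626×10⁻³⁴ J·s)(9.938e+14 Hz)
φ = 4.11 eV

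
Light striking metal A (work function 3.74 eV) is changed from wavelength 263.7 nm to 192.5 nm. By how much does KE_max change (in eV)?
1.7390 eV

Using Einstein's equation: KE_max = hc/λ - φ

For λ₁ = 263.7 nm:
KE₁ = hc/λ₁ - φ = 4.7017 - 3.74 = 0.9617 eV

For λ₂ = 192.5 nm:
KE₂ = hc/λ₂ - φ = 6.4407 - 3.74 = 2.7007 eV

Change in KE:
ΔKE = KE₂ - KE₁ = 2.7007 - 0.9617 = 1.7390 eV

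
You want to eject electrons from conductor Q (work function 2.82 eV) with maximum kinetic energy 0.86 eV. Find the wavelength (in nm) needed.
336.91 nm

From Einstein's equation: KE_max = hc/λ - φ

Rearranging for λ:
hc/λ = KE_max + φ
λ = hc/(KE_max + φ)

Required photon energy:
E_photon = KE_max + φ = 0.86 + 2.82 = 3.68 eV

Required wavelength:
λ = hc/E_photon = (6.626×10⁻³⁴)(3×10⁸) / (3.68 × 1.602×10⁻¹⁹)
λ = 336.91 nm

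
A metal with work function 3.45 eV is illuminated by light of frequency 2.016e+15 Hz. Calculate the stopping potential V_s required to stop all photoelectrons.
4.8875 V

The stopping potential V_s satisfies: eV_s = KE_max

First, find KE_max using Einstein's equation:
E_photon = hf = (6.626×10⁻³⁴ J·s)(2.016e+15 Hz) = 8.3375 eV
KE_max = E_photon - φ = 8.3375 - 3.45 = 4.8875 eV

Since eV_s = KE_max:
V_s = KE_max/e = 4.8875 V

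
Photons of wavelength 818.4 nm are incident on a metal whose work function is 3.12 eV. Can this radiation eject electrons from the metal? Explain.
No

For photoemission, the photon energy must exceed the work function.

Photon energy: E = hc/λ = 1.5150 eV
Work function: φ = 3.12 eV

Since E_photon (1.5150 eV) < φ (3.12 eV), photoemission will NOT occur.
The threshold wavelength is λ₀ = hc/φ = 397.4 nm.
Since 818.4 nm > 397.4 nm, the photons lack sufficient energy.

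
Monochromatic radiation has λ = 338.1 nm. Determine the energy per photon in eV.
3.6671 eV

Using E = hf = hc/λ:

E = hc/λ = (6.626×10⁻³⁴ J·s)(3×10⁸ m/s) / (338.1×10⁻⁹ m)
E = 3.6671 eV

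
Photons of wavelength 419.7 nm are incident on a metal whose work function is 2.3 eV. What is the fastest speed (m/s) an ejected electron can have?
4.7968e+05 m/s

First, find the maximum kinetic energy:
E_photon = hc/λ = 2.9541 eV
KE_max = E_photon - φ = 2.9541 - 2.3 = 0.6541 eV

Convert to Joules: KE_max = 0.6541 × 1.602×10⁻¹⁹ J = 1.0480e-19 J

Then use KE = ½mv² to find velocity:
v = √(2·KE/m) = √(2 × 1.0480e-19 J / 9.109e-31 kg)
v = 4.7968e+05 m/s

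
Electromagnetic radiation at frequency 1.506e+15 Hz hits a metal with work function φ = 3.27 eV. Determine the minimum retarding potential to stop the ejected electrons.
2.9583 V

The stopping potential V_s satisfies: eV_s = KE_max

First, find KE_max using Einstein's equation:
E_photon = hf = (6.626×10⁻³⁴ J·s)(1.506e+15 Hz) = 6.2283 eV
KE_max = E_photon - φ = 6.2283 - 3.27 = 2.9583 eV

Since eV_s = KE_max:
V_s = KE_max/e = 2.9583 V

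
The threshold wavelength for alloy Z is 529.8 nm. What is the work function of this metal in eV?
2.34 eV

At the threshold wavelength, photon energy equals work function:
φ = hc/λ₀

Calculating:
φ = (6.626×10⁻³⁴ J·s)(3×10⁸ m/s) / (529.8×10⁻⁹ m)
φ = 2.34 eV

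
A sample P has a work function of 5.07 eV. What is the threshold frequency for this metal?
1.2259e+15 Hz

The threshold frequency is when the photon energy equals the work function:
hf₀ = φ

Solving for f₀:
f₀ = φ/h = (5.07 eV × 1.602×10⁻¹⁹ J/eV) / (6.626×10⁻³⁴ J·s)
f₀ = 1.2259e+15 Hz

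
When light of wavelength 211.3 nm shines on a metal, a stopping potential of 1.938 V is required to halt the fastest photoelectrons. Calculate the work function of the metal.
3.93 eV

The stopping potential gives the maximum kinetic energy: KE_max = eV_s = 1.938 eV

From Einstein's photoelectric equation: KE_max = hc/λ - φ
Rearranging: φ = hc/λ - KE_max

Calculate photon energy:
E_photon = hc/λ = (6.626×10⁻³⁴ J·s)(3×10⁸ m/s) / (211.3×10⁻⁹ m) = 5.8677 eV

Therefore:
φ = 5.8677 - 1.938 = 3.93 eV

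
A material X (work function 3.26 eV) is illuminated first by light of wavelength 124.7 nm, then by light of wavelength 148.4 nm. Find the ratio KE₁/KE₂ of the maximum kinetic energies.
1.3117

Using Einstein's equation: KE_max = hc/λ - φ

For λ₁ = 124.7 nm:
E₁ = hc/λ₁ = 9.9426 eV
KE₁ = E₁ - φ = 9.9426 - 3.26 = 6.6826 eV

For λ₂ = 148.4 nm:
E₂ = hc/λ₂ = 8.3547 eV
KE₂ = E₂ - φ = 8.3547 - 3.26 = 5.0947 eV

Ratio: KE₁/KE₂ = 6.6826/5.0947 = 1.3117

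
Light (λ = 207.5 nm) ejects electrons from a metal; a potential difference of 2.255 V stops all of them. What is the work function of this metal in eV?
3.72 eV

The stopping potential gives the maximum kinetic energy: KE_max = eV_s = 2.255 eV

From Einstein's photoelectric equation: KE_max = hc/λ - φ
Rearranging: φ = hc/λ - KE_max

Calculate photon energy:
E_photon = hc/λ = (6.626×10⁻³⁴ J·s)(3×10⁸ m/s) / (207.5×10⁻⁹ m) = 5.9751 eV

Therefore:
φ = 5.9751 - 2.255 = 3.72 eV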